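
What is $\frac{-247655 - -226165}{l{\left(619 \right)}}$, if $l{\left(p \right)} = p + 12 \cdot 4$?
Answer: $- \frac{21490}{667} \approx -32.219$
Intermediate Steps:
$l{\left(p \right)} = 48 + p$ ($l{\left(p \right)} = p + 48 = 48 + p$)
$\frac{-247655 - -226165}{l{\left(619 \right)}} = \frac{-247655 - -226165}{48 + 619} = \frac{-247655 + 226165}{667} = \left(-21490\right) \frac{1}{667} = - \frac{21490}{667}$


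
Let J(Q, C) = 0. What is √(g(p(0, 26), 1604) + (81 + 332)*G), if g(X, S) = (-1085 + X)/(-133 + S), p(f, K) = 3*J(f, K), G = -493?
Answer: 2*I*√110144774551/1471 ≈ 451.23*I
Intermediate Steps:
p(f, K) = 0 (p(f, K) = 3*0 = 0)
g(X, S) = (-1085 + X)/(-133 + S)
√(g(p(0, 26), 1604) + (81 + 332)*G) = √((-1085 + 0)/(-133 + 1604) + (81 + 332)*(-493)) = √(-1085/1471 + 413*(-493)) = √((1/1471)*(-1085) - 203609) = √(-1085/1471 - 203609) = √(-299509924/1471) = 2*I*√110144774551/1471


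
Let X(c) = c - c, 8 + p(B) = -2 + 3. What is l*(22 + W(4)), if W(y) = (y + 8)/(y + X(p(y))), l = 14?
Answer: 350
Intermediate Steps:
p(B) = -7 (p(B) = -8 + (-2 + 3) = -8 + 1 = -7)
X(c) = 0
W(y) = (8 + y)/y (W(y) = (y + 8)/(y + 0) = (8 + y)/y)
l*(22 + W(4)) = 14*(22 + (8 + 4)/4) = 14*(22 + (¼)*12) = 14*(22 + 3) = 14*25 = 350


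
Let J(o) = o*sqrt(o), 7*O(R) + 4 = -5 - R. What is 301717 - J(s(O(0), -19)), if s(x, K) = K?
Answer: 301717 + 19*I*sqrt(19) ≈ 3.0172e+5 + 82.819*I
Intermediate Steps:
O(R) = -9/7 - R/7 (O(R) = -4/7 + (-5 - R)/7 = -4/7 + (-5/7 - R/7) = -9/7 - R/7)
J(o) = o**(3/2)
301717 - J(s(O(0), -19)) = 301717 - (-19)**(3/2) = 301717 - (-19)*I*sqrt(19) = 301717 + 19*I*sqrt(19)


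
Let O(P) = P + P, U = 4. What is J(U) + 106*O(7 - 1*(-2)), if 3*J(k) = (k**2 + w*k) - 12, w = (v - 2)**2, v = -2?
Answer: 5792/3 ≈ 1930.7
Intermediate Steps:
w = 16 (w = (-2 - 2)**2 = (-4)**2 = 16)
J(k) = -4 + k**2/3 + 16*k/3 (J(k) = ((k**2 + 16*k) - 12)/3 = (-12 + k**2 + 16*k)/3 = -4 + k**2/3 + 16*k/3)
O(P) = 2*P
J(U) + 106*O(7 - 1*(-2)) = (-4 + (1/3)*4**2 + (16/3)*4) + 106*(2*(7 - 1*(-2))) = (-4 + (1/3)*16 + 64/3) + 106*(2*(7 + 2)) = (-4 + 16/3 + 64/3) + 106*(2*9) = 68/3 + 106*18 = 68/3 + 1908 = 5792/3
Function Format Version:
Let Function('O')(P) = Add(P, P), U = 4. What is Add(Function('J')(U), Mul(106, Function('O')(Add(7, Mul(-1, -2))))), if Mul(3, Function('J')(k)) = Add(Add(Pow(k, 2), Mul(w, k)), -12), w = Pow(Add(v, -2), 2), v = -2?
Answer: Rational(5792, 3) ≈ 1930.7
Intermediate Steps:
w = 16 (w = Pow(Add(-2, -2), 2) = Pow(-4, 2) = 16)
Function('J')(k) = Add(-4, Mul(Rational(1, 3), Pow(k, 2)), Mul(Rational(16, 3), k)) (Function('J')(k) = Mul(Rational(1, 3), Add(Add(Pow(k, 2), Mul(16, k)), -12)) = Mul(Rational(1, 3), Add(-12, Pow(k, 2), Mul(16, k))) = Add(-4, Mul(Rational(1, 3), Pow(k, 2)), Mul(Rational(16, 3), k)))
Function('O')(P) = Mul(2, P)
Add(Function('J')(U), Mul(106, Function('O')(Add(7, Mul(-1, -2))))) = Add(Add(-4, Mul(Rational(1, 3), Pow(4, 2)), Mul(Rational(16, 3), 4)), Mul(106, Mul(2, Add(7, Mul(-1, -2))))) = Add(Add(-4, Mul(Rational(1, 3), 16), Rational(64, 3)), Mul(106, Mul(2, Add(7, 2)))) = Add(Add(-4, Rational(16, 3), Rational(64, 3)), Mul(106, Mul(2, 9))) = Add(Rational(68, 3), Mul(106, 18)) = Add(Rational(68, 3), 1908) = Rational(5792, 3)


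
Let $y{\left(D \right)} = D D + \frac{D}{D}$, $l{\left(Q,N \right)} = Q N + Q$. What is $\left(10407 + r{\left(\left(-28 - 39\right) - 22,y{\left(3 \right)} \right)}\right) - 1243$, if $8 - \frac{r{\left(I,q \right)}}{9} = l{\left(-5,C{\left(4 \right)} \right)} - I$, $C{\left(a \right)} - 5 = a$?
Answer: $8885$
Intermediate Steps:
$C{\left(a \right)} = 5 + a$
$l{\left(Q,N \right)} = Q + N Q$ ($l{\left(Q,N \right)} = N Q + Q = Q + N Q$)
$y{\left(D \right)} = 1 + D^{2}$ ($y{\left(D \right)} = D^{2} + 1 = 1 + D^{2}$)
$r{\left(I,q \right)} = 522 + 9 I$ ($r{\left(I,q \right)} = 72 - 9 \left(- 5 \left(1 + \left(5 + 4\right)\right) - I\right) = 72 - 9 \left(- 5 \left(1 + 9\right) - I\right) = 72 - 9 \left(\left(-5\right) 10 - I\right) = 72 - 9 \left(-50 - I\right) = 72 + \left(450 + 9 I\right) = 522 + 9 I$)
$\left(10407 + r{\left(\left(-28 - 39\right) - 22,y{\left(3 \right)} \right)}\right) - 1243 = \left(10407 + \left(522 + 9 \left(\left(-28 - 39\right) - 22\right)\right)\right) - 1243 = \left(10407 + \left(522 + 9 \left(-67 - 22\right)\right)\right) - 1243 = \left(10407 + \left(522 + 9 \left(-89\right)\right)\right) - 1243 = \left(10407 + \left(522 - 801\right)\right) - 1243 = \left(10407 - 279\right) - 1243 = 10128 - 1243 = 8885$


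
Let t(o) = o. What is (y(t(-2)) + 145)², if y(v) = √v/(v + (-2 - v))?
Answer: (290 - I*√2)²/4 ≈ 21025.0 - 205.06*I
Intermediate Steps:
y(v) = -√v/2 (y(v) = √v/(-2) = -√v/2)
(y(t(-2)) + 145)² = (-I*√2/2 + 145)² = (145 - I*√2/2)²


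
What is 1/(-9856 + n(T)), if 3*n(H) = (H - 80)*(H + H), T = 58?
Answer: -3/32120 ≈ -9.3400e-5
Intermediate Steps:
n(H) = 2*H*(-80 + H)/3 (n(H) = ((H - 80)*(H + H))/3 = ((-80 + H)*(2*H))/3 = (2*H*(-80 + H))/3 = 2*H*(-80 + H)/3)
1/(-9856 + n(T)) = 1/(-9856 + (⅔)*58*(-80 + 58)) = 1/(-9856 + (⅔)*58*(-22)) = 1/(-9856 - 2552/3) = 1/(-32120/3) = -3/32120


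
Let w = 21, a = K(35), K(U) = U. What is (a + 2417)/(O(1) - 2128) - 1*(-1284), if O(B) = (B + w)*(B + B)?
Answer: 668351/521 ≈ 1282.8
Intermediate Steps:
a = 35
O(B) = 2*B*(21 + B) (O(B) = (B + 21)*(B + B) = (21 + B)*(2*B) = 2*B*(21 + B))
(a + 2417)/(O(1) - 2128) - 1*(-1284) = (35 + 2417)/(2*1*(21 + 1) - 2128) - 1*(-1284) = 2452/(2*1*22 - 2128) + 1284 = 2452/(44 - 2128) + 1284 = 2452/(-2084) + 1284 = 2452*(-1/2084) + 1284 = -613/521 + 1284 = 668351/521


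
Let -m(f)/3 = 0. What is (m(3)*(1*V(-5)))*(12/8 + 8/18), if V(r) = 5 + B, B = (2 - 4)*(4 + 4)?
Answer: 0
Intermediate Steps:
m(f) = 0 (m(f) = -3*0 = 0)
B = -16 (B = -2*8 = -16)
V(r) = -11 (V(r) = 5 - 16 = -11)
(m(3)*(1*V(-5)))*(12/8 + 8/18) = (0*(1*(-11)))*(12/8 + 8/18) = (0*(-11))*(12*(⅛) + 8*(1/18)) = 0*(3/2 + 4/9) = 0*(35/18) = 0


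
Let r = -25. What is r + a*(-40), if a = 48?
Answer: -1945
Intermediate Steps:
r + a*(-40) = -25 + 48*(-40) = -25 - 1920 = -1945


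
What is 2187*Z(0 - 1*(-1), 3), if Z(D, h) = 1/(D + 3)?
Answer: 2187/4 ≈ 546.75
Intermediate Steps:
Z(D, h) = 1/(3 + D)
2187*Z(0 - 1*(-1), 3) = 2187/(3 + (0 - 1*(-1))) = 2187/(3 + (0 + 1)) = 2187/(3 + 1) = 2187/4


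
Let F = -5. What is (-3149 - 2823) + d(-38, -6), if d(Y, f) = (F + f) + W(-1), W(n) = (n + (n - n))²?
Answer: -5982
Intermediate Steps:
W(n) = n² (W(n) = (n + 0)² = n²)
d(Y, f) = -4 + f (d(Y, f) = (-5 + f) + (-1)² = (-5 + f) + 1 = -4 + f)
(-3149 - 2823) + d(-38, -6) = (-3149 - 2823) + (-4 - 6) = -5972 - 10 = -5982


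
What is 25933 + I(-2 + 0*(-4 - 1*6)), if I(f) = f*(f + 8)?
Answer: 25921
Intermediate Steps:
I(f) = f*(8 + f)
25933 + I(-2 + 0*(-4 - 1*6)) = 25933 + (-2 + 0*(-4 - 1*6))*(8 + (-2 + 0*(-4 - 1*6))) = 25933 + (-2 + 0*(-4 - 6))*(8 + (-2 + 0*(-4 - 6))) = 25933 + (-2 + 0*(-10))*(8 + (-2 + 0*(-10))) = 25933 + (-2 + 0)*(8 + (-2 + 0)) = 25933 - 2*(8 - 2) = 25933 - 2*6 = 25933 - 12 = 25921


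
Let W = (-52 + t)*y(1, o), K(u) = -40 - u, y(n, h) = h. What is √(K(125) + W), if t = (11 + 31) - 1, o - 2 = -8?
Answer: 3*I*√11 ≈ 9.9499*I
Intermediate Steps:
o = -6 (o = 2 - 8 = -6)
t = 41 (t = 42 - 1 = 41)
W = 66 (W = (-52 + 41)*(-6) = -11*(-6) = 66)
√(K(125) + W) = √((-40 - 1*125) + 66) = √((-40 - 125) + 66) = √(-165 + 66) = √(-99) = 3*I*√11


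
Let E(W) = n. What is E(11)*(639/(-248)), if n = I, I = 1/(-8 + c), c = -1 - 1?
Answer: 639/2480 ≈ 0.25766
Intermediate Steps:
c = -2
I = -⅒ (I = 1/(-8 - 2) = 1/(-10) = -⅒ ≈ -0.10000)
n = -⅒ ≈ -0.10000
E(W) = -⅒
E(11)*(639/(-248)) = -639/(10*(-248)) = -639*(-1)/(10*248) = -⅒*(-639/248) = 639/2480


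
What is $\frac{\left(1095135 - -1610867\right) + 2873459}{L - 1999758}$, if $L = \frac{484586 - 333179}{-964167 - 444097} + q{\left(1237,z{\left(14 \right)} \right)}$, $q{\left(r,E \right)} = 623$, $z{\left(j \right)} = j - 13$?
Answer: $- \frac{7857354065704}{2815310003047} \approx -2.7909$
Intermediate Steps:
$z{\left(j \right)} = -13 + j$
$L = \frac{877197065}{1408264}$ ($L = \frac{484586 - 333179}{-964167 - 444097} + 623 = \frac{151407}{-1408264} + 623 = 151407 \left(- \frac{1}{1408264}\right) + 623 = - \frac{151407}{1408264} + 623 = \frac{877197065}{1408264} \approx 622.89$)
$\frac{\left(1095135 - -1610867\right) + 2873459}{L - 1999758} = \frac{\left(1095135 - -1610867\right) + 2873459}{\frac{877197065}{1408264} - 1999758} = \frac{\left(1095135 + 1610867\right) + 2873459}{- \frac{2815310003047}{1408264}} = \left(2706002 + 2873459\right) \left(- \frac{1408264}{2815310003047}\right) = 5579461 \left(- \frac{1408264}{2815310003047}\right) = - \frac{7857354065704}{2815310003047}$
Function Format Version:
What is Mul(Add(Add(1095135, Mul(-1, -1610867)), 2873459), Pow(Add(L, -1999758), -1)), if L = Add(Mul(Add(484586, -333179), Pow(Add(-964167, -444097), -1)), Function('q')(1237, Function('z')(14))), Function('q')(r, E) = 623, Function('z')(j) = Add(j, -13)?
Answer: Rational(-7857354065704, 2815310003047) ≈ -2.7909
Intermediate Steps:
Function('z')(j) = Add(-13, j)
L = Rational(877197065, 1408264) (L = Add(Mul(Add(484586, -333179), Pow(Add(-964167, -444097), -1)), 623) = Add(Mul(151407, Pow(-1408264, -1)), 623) = Add(Mul(151407, Rational(-1, 1408264)), 623) = Add(Rational(-151407, 1408264), 623) = Rational(877197065, 1408264) ≈ 622.89)
Mul(Add(Add(1095135, Mul(-1, -1610867)), 2873459), Pow(Add(L, -1999758), -1)) = Mul(Add(Add(1095135, Mul(-1, -1610867)), 2873459), Pow(Add(Rational(877197065, 1408264), -1999758), -1)) = Mul(Add(Add(1095135, 1610867), 2873459), Pow(Rational(-2815310003047, 1408264), -1)) = Mul(Add(2706002, 2873459), Rational(-1408264, 2815310003047)) = Mul(5579461, Rational(-1408264, 2815310003047)) = Rational(-7857354065704, 2815310003047)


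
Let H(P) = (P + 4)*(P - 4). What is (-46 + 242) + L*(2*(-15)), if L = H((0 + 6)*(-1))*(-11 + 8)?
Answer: 1996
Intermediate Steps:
H(P) = (-4 + P)*(4 + P) (H(P) = (4 + P)*(-4 + P) = (-4 + P)*(4 + P))
L = -60 (L = (-16 + ((0 + 6)*(-1))²)*(-11 + 8) = (-16 + (6*(-1))²)*(-3) = (-16 + (-6)²)*(-3) = (-16 + 36)*(-3) = 20*(-3) = -60)
(-46 + 242) + L*(2*(-15)) = (-46 + 242) - 120*(-15) = 196 - 60*(-30) = 196 + 1800 = 1996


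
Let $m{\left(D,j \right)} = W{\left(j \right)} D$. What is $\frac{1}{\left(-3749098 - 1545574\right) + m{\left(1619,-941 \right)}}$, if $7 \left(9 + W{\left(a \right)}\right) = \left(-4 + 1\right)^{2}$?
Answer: $- \frac{7}{37150130} \approx -1.8842 \cdot 10^{-7}$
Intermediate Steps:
$W{\left(a \right)} = - \frac{54}{7}$ ($W{\left(a \right)} = -9 + \frac{\left(-4 + 1\right)^{2}}{7} = -9 + \frac{\left(-3\right)^{2}}{7} = -9 + \frac{1}{7} \cdot 9 = -9 + \frac{9}{7} = - \frac{54}{7}$)
$m{\left(D,j \right)} = - \frac{54 D}{7}$
$\frac{1}{\left(-3749098 - 1545574\right) + m{\left(1619,-941 \right)}} = \frac{1}{\left(-3749098 - 1545574\right) - \frac{87426}{7}} = \frac{1}{-5294672 - \frac{87426}{7}} = \frac{1}{- \frac{37150130}{7}} = - \frac{7}{37150130}$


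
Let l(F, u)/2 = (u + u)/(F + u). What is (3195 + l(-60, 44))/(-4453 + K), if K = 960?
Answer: -3184/3493 ≈ -0.91154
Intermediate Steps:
l(F, u) = 4*u/(F + u) (l(F, u) = 2*((u + u)/(F + u)) = 2*((2*u)/(F + u)) = 2*(2*u/(F + u)) = 4*u/(F + u))
(3195 + l(-60, 44))/(-4453 + K) = (3195 + 4*44/(-60 + 44))/(-4453 + 960) = (3195 + 4*44/(-16))/(-3493) = (3195 + 4*44*(-1/16))*(-1/3493) = (3195 - 11)*(-1/3493) = 3184*(-1/3493) = -3184/3493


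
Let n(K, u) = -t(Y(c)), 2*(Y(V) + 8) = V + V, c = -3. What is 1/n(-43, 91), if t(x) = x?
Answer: 1/11 ≈ 0.090909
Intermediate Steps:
Y(V) = -8 + V (Y(V) = -8 + (V + V)/2 = -8 + (2*V)/2 = -8 + V)
n(K, u) = 11 (n(K, u) = -(-8 - 3) = -1*(-11) = 11)
1/n(-43, 91) = 1/11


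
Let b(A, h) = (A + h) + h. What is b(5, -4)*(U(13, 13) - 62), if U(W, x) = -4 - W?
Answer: 237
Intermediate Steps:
b(A, h) = A + 2*h
b(5, -4)*(U(13, 13) - 62) = (5 + 2*(-4))*((-4 - 1*13) - 62) = (5 - 8)*((-4 - 13) - 62) = -3*(-17 - 62) = -3*(-79) = 237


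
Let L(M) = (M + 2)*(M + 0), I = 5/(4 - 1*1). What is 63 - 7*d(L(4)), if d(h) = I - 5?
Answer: 259/3 ≈ 86.333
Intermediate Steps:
I = 5/3 (I = 5/(4 - 1) = 5/3 ≈ 1.6667)
L(M) = M*(2 + M) (L(M) = (2 + M)*M = M*(2 + M))
d(h) = -10/3 (d(h) = 5/3 - 5 = -10/3)
63 - 7*d(L(4)) = 63 - 7*(-10/3) = 63 + 70/3 = 259/3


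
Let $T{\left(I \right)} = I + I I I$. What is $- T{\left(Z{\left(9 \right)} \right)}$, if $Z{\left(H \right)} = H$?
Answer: $-738$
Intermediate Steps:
$T{\left(I \right)} = I + I^{3}$ ($T{\left(I \right)} = I + I I^{2} = I + I^{3}$)
$- T{\left(Z{\left(9 \right)} \right)} = - (9 + 9^{3}) = - (9 + 729) = \left(-1\right) 738 = -738$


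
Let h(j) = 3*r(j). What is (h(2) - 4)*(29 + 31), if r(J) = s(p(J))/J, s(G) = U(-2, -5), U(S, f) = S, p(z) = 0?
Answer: -420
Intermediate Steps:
s(G) = -2
r(J) = -2/J
h(j) = -6/j (h(j) = 3*(-2/j) = -6/j)
(h(2) - 4)*(29 + 31) = (-6/2 - 4)*(29 + 31) = (-6*½ - 4)*60 = (-3 - 4)*60 = -7*60 = -420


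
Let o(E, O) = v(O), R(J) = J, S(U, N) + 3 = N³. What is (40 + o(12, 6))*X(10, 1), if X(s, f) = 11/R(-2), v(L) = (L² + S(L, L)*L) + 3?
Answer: -14927/2 ≈ -7463.5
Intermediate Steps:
S(U, N) = -3 + N³
v(L) = 3 + L² + L*(-3 + L³) (v(L) = (L² + (-3 + L³)*L) + 3 = (L² + L*(-3 + L³)) + 3 = 3 + L² + L*(-3 + L³))
X(s, f) = -11/2 (X(s, f) = 11/(-2) = 11*(-½) = -11/2)
o(E, O) = 3 + O² + O*(-3 + O³)
(40 + o(12, 6))*X(10, 1) = (40 + (3 + 6² + 6*(-3 + 6³)))*(-11/2) = (40 + (3 + 36 + 6*(-3 + 216)))*(-11/2) = (40 + (3 + 36 + 6*213))*(-11/2) = (40 + (3 + 36 + 1278))*(-11/2) = (40 + 1317)*(-11/2) = 1357*(-11/2) = -14927/2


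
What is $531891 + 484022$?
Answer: $1015913$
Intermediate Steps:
$531891 + 484022 = 1015913$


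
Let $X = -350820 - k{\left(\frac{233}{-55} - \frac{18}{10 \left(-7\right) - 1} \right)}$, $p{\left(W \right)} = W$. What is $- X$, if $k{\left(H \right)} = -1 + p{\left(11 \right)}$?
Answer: $350830$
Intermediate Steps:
$k{\left(H \right)} = 10$ ($k{\left(H \right)} = -1 + 11 = 10$)
$X = -350830$ ($X = -350820 - 10 = -350830$)
$- X = \left(-1\right) \left(-350830\right) = 350830$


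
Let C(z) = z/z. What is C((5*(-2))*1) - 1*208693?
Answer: -208692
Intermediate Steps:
C(z) = 1
C((5*(-2))*1) - 1*208693 = 1 - 1*208693 = 1 - 208693 = -208692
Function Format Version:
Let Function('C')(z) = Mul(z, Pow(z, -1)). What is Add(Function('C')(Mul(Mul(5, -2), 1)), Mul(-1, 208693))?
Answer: -208692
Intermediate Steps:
Function('C')(z) = 1
Add(Function('C')(Mul(Mul(5, -2), 1)), Mul(-1, 208693)) = Add(1, Mul(-1, 208693)) = Add(1, -208693) = -208692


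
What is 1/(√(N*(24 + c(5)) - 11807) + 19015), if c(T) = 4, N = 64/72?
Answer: 171135/3254238064 - 3*I*√106039/3254238064 ≈ 5.2588e-5 - 3.002e-7*I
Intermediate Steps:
N = 8/9 (N = 64*(1/72) = 8/9 ≈ 0.88889)
1/(√(N*(24 + c(5)) - 11807) + 19015) = 1/(√(8*(24 + 4)/9 - 11807) + 19015) = 1/(√((8/9)*28 - 11807) + 19015) = 1/(√(224/9 - 11807) + 19015) = 1/(√(-106039/9) + 19015) = 1/(I*√106039/3 + 19015) = 1/(19015 + I*√106039/3)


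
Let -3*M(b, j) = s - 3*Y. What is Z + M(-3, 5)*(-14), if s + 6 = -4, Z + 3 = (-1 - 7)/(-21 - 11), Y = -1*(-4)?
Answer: -1265/12 ≈ -105.42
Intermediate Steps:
Y = 4
Z = -11/4 (Z = -3 + (-1 - 7)/(-21 - 11) = -3 - 8/(-32) = -3 - 8*(-1/32) = -3 + ¼ = -11/4 ≈ -2.7500)
s = -10 (s = -6 - 4 = -10)
M(b, j) = 22/3 (M(b, j) = -(-10 - 3*4)/3 = -(-10 - 12)/3 = -⅓*(-22) = 22/3)
Z + M(-3, 5)*(-14) = -11/4 + (22/3)*(-14) = -11/4 - 308/3 = -1265/12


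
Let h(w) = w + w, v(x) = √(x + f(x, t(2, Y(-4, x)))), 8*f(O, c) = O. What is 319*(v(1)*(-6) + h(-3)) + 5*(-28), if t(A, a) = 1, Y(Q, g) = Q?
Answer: -2054 - 2871*√2/2 ≈ -4084.1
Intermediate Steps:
f(O, c) = O/8
v(x) = 3*√2*√x/4 (v(x) = √(x + x/8) = √(9*x/8) = 3*√2*√x/4)
h(w) = 2*w
319*(v(1)*(-6) + h(-3)) + 5*(-28) = 319*((3*√2*√1/4)*(-6) + 2*(-3)) + 5*(-28) = 319*(((¾)*√2*1)*(-6) - 6) - 140 = 319*((3*√2/4)*(-6) - 6) - 140 = 319*(-9*√2/2 - 6) - 140 = 319*(-6 - 9*√2/2) - 140 = (-1914 - 2871*√2/2) - 140 = -2054 - 2871*√2/2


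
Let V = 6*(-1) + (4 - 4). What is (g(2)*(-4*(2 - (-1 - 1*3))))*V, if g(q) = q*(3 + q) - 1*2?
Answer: 1152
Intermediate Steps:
V = -6 (V = -6 + 0 = -6)
g(q) = -2 + q*(3 + q) (g(q) = q*(3 + q) - 2 = -2 + q*(3 + q))
(g(2)*(-4*(2 - (-1 - 1*3))))*V = ((-2 + 2**2 + 3*2)*(-4*(2 - (-1 - 1*3))))*(-6) = ((-2 + 4 + 6)*(-4*(2 - (-1 - 3))))*(-6) = (8*(-4*(2 - 1*(-4))))*(-6) = (8*(-4*(2 + 4)))*(-6) = (8*(-4*6))*(-6) = (8*(-24))*(-6) = -192*(-6) = 1152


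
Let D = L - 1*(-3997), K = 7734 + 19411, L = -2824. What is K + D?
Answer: 28318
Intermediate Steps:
K = 27145
D = 1173 (D = -2824 - 1*(-3997) = -2824 + 3997 = 1173)
K + D = 27145 + 1173 = 28318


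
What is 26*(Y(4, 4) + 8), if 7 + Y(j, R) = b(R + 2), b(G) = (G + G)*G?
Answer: 1898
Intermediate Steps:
b(G) = 2*G² (b(G) = (2*G)*G = 2*G²)
Y(j, R) = -7 + 2*(2 + R)² (Y(j, R) = -7 + 2*(R + 2)² = -7 + 2*(2 + R)²)
26*(Y(4, 4) + 8) = 26*((-7 + 2*(2 + 4)²) + 8) = 26*((-7 + 2*6²) + 8) = 26*((-7 + 2*36) + 8) = 26*((-7 + 72) + 8) = 26*(65 + 8) = 26*73 = 1898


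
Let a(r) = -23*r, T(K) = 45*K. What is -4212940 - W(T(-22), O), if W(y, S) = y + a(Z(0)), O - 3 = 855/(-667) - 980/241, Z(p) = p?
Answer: -4211950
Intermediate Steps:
O = -377474/160747 (O = 3 + (855/(-667) - 980/241) = 3 + (855*(-1/667) - 980*1/241) = 3 + (-855/667 - 980/241) = 3 - 859715/160747 = -377474/160747 ≈ -2.3482)
W(y, S) = y (W(y, S) = y - 23*0 = y + 0 = y)
-4212940 - W(T(-22), O) = -4212940 - 45*(-22) = -4212940 - 1*(-990) = -4212940 + 990 = -4211950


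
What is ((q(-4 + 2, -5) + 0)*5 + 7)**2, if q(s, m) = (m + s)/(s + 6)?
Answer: 49/16 ≈ 3.0625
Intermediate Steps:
q(s, m) = (m + s)/(6 + s)
((q(-4 + 2, -5) + 0)*5 + 7)**2 = (((-5 + (-4 + 2))/(6 + (-4 + 2)) + 0)*5 + 7)**2 = (((-5 - 2)/(6 - 2) + 0)*5 + 7)**2 = ((-7/4 + 0)*5 + 7)**2 = (-7/4*5 + 7)**2 = (-35/4 + 7)**2 = (-7/4)**2 = 49/16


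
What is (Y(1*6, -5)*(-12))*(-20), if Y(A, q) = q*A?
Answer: -7200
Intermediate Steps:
Y(A, q) = A*q
(Y(1*6, -5)*(-12))*(-20) = (((1*6)*(-5))*(-12))*(-20) = ((6*(-5))*(-12))*(-20) = -30*(-12)*(-20) = 360*(-20) = -7200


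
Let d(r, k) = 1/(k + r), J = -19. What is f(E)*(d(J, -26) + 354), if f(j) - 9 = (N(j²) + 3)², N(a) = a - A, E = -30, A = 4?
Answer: 2574795418/9 ≈ 2.8609e+8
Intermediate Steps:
N(a) = -4 + a (N(a) = a - 1*4 = a - 4 = -4 + a)
f(j) = 9 + (-1 + j²)² (f(j) = 9 + ((-4 + j²) + 3)² = 9 + (-1 + j²)²)
f(E)*(d(J, -26) + 354) = (9 + (-1 + (-30)²)²)*(1/(-26 - 19) + 354) = (9 + (-1 + 900)²)*(1/(-45) + 354) = (9 + 899²)*(-1/45 + 354) = (9 + 808201)*(15929/45) = 808210*(15929/45) = 2574795418/9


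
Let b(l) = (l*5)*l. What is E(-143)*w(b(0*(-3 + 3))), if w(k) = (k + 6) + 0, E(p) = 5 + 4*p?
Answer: -3402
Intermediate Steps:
b(l) = 5*l² (b(l) = (5*l)*l = 5*l²)
w(k) = 6 + k (w(k) = (6 + k) + 0 = 6 + k)
E(-143)*w(b(0*(-3 + 3))) = (5 + 4*(-143))*(6 + 5*(0*(-3 + 3))²) = (5 - 572)*(6 + 5*(0*0)²) = -567*(6 + 5*0²) = -567*(6 + 5*0) = -567*(6 + 0) = -567*6 = -3402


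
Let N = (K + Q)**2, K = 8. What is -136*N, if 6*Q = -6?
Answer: -6664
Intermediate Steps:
Q = -1 (Q = (1/6)*(-6) = -1)
N = 49 (N = (8 - 1)**2 = 7**2 = 49)
-136*N = -136*49 = -6664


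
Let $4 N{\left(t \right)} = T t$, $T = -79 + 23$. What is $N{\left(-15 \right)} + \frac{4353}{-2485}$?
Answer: $\frac{517497}{2485} \approx 208.25$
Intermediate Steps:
$T = -56$
$N{\left(t \right)} = - 14 t$ ($N{\left(t \right)} = \frac{\left(-56\right) t}{4} = - 14 t$)
$N{\left(-15 \right)} + \frac{4353}{-2485} = \left(-14\right) \left(-15\right) + \frac{4353}{-2485} = 210 + 4353 \left(- \frac{1}{2485}\right) = 210 - \frac{4353}{2485} = \frac{517497}{2485}$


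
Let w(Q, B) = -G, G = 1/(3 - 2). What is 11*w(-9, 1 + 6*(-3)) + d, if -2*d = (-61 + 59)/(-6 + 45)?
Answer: -428/39 ≈ -10.974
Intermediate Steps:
G = 1 (G = 1/1 = 1)
w(Q, B) = -1 (w(Q, B) = -1*1 = -1)
d = 1/39 (d = -(-61 + 59)/(2*(-6 + 45)) = -(-1)/39 = -½*(-2/39) = 1/39 ≈ 0.025641)
11*w(-9, 1 + 6*(-3)) + d = 11*(-1) + 1/39 = -11 + 1/39 = -428/39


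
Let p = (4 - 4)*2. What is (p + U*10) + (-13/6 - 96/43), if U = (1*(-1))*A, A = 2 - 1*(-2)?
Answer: -11455/258 ≈ -44.399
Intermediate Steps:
p = 0 (p = 0*2 = 0)
A = 4 (A = 2 + 2 = 4)
U = -4 (U = (1*(-1))*4 = -1*4 = -4)
(p + U*10) + (-13/6 - 96/43) = (0 - 4*10) + (-13/6 - 96/43) = (0 - 40) + (-13*⅙ - 96*1/43) = -40 + (-13/6 - 96/43) = -40 - 1135/258 = -11455/258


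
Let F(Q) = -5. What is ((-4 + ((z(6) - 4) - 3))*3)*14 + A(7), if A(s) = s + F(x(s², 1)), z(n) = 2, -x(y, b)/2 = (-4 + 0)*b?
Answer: -376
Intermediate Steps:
x(y, b) = 8*b (x(y, b) = -2*(-4 + 0)*b = -(-8)*b = 8*b)
A(s) = -5 + s (A(s) = s - 5 = -5 + s)
((-4 + ((z(6) - 4) - 3))*3)*14 + A(7) = ((-4 + ((2 - 4) - 3))*3)*14 + (-5 + 7) = ((-4 + (-2 - 3))*3)*14 + 2 = ((-4 - 5)*3)*14 + 2 = -9*3*14 + 2 = -27*14 + 2 = -378 + 2 = -376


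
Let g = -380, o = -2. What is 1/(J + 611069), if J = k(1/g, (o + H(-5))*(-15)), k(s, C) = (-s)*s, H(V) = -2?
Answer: 144400/88238363599 ≈ 1.6365e-6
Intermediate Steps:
k(s, C) = -s**2
J = -1/144400 (J = -(1/(-380))**2 = -(-1/380)**2 = -1*1/144400 = -1/144400 ≈ -6.9252e-6)
1/(J + 611069) = 1/(-1/144400 + 611069) = 1/(88238363599/144400) = 144400/88238363599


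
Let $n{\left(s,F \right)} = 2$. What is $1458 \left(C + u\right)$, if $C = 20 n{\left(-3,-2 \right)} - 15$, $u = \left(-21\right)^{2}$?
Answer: $679428$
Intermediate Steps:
$u = 441$
$C = 25$ ($C = 20 \cdot 2 - 15 = 40 - 15 = 25$)
$1458 \left(C + u\right) = 1458 \left(25 + 441\right) = 1458 \cdot 466 = 679428$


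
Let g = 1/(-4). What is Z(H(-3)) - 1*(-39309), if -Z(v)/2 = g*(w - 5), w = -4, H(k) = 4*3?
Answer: 78609/2 ≈ 39305.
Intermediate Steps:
H(k) = 12
g = -1/4 ≈ -0.25000
Z(v) = -9/2 (Z(v) = -(-1)*(-4 - 5)/2 = -(-1)*(-9)/2 = -2*9/4 = -9/2)
Z(H(-3)) - 1*(-39309) = -9/2 - 1*(-39309) = -9/2 + 39309 = 78609/2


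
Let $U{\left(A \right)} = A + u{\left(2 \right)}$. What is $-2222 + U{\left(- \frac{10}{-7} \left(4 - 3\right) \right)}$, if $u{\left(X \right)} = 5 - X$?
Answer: $- \frac{15523}{7} \approx -2217.6$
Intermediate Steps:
$U{\left(A \right)} = 3 + A$ ($U{\left(A \right)} = A + \left(5 - 2\right) = A + 3 = 3 + A$)
$-2222 + U{\left(- \frac{10}{-7} \left(4 - 3\right) \right)} = -2222 + \left(3 + - \frac{10}{-7} \left(4 - 3\right)\right) = -2222 + \left(3 + \left(-10\right) \left(- \frac{1}{7}\right) 1\right) = -2222 + \left(3 + \frac{10}{7} \cdot 1\right) = -2222 + \left(3 + \frac{10}{7}\right) = -2222 + \frac{31}{7} = - \frac{15523}{7}$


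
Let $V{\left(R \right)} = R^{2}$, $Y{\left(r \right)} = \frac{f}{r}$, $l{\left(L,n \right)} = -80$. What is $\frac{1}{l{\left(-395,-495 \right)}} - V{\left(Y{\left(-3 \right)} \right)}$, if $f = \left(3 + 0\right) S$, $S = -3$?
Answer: $- \frac{721}{80} \approx -9.0125$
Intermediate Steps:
$f = -9$ ($f = \left(3 + 0\right) \left(-3\right) = 3 \left(-3\right) = -9$)
$Y{\left(r \right)} = - \frac{9}{r}$
$\frac{1}{l{\left(-395,-495 \right)}} - V{\left(Y{\left(-3 \right)} \right)} = \frac{1}{-80} - \left(- \frac{9}{-3}\right)^{2} = - \frac{1}{80} - \left(\left(-9\right) \left(- \frac{1}{3}\right)\right)^{2} = - \frac{1}{80} - 3^{2} = - \frac{1}{80} - 9 = - \frac{721}{80}$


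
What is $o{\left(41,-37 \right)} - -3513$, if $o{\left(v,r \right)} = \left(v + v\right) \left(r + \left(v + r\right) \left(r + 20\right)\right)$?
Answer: $-5097$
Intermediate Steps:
$o{\left(v,r \right)} = 2 v \left(r + \left(20 + r\right) \left(r + v\right)\right)$ ($o{\left(v,r \right)} = 2 v \left(r + \left(r + v\right) \left(20 + r\right)\right) = 2 v \left(r + \left(20 + r\right) \left(r + v\right)\right)$)
$o{\left(41,-37 \right)} - -3513 = 2 \cdot 41 \left(\left(-37\right)^{2} + 20 \cdot 41 + 21 \left(-37\right) - 1517\right) - -3513 = 2 \cdot 41 \left(1369 + 820 - 777 - 1517\right) + 3513 = 2 \cdot 41 \left(-105\right) + 3513 = -8610 + 3513 = -5097$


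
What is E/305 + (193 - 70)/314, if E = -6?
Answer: 35631/95770 ≈ 0.37205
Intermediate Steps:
E/305 + (193 - 70)/314 = -6/305 + (193 - 70)/314 = -6*1/305 + 123*(1/314) = -6/305 + 123/314 = 35631/95770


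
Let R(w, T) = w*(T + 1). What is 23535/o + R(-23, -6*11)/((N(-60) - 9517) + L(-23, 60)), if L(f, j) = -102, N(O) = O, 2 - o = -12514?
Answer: 69694615/40380788 ≈ 1.7259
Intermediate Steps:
o = 12516 (o = 2 - 1*(-12514) = 2 + 12514 = 12516)
R(w, T) = w*(1 + T)
23535/o + R(-23, -6*11)/((N(-60) - 9517) + L(-23, 60)) = 23535/12516 + (-23*(1 - 6*11))/((-60 - 9517) - 102) = 23535*(1/12516) + (-23*(1 - 66))/(-9577 - 102) = 7845/4172 - 23*(-65)/(-9679) = 7845/4172 + 1495*(-1/9679) = 7845/4172 - 1495/9679 = 69694615/40380788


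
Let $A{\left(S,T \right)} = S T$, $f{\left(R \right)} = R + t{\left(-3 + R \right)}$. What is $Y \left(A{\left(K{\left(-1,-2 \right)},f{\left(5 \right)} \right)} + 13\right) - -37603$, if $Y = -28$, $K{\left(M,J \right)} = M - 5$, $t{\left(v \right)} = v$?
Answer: $38415$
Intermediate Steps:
$K{\left(M,J \right)} = -5 + M$ ($K{\left(M,J \right)} = M - 5 = -5 + M$)
$f{\left(R \right)} = -3 + 2 R$ ($f{\left(R \right)} = R + \left(-3 + R\right) = -3 + 2 R$)
$Y \left(A{\left(K{\left(-1,-2 \right)},f{\left(5 \right)} \right)} + 13\right) - -37603 = - 28 \left(\left(-5 - 1\right) \left(-3 + 2 \cdot 5\right) + 13\right) - -37603 = - 28 \left(- 6 \left(-3 + 10\right) + 13\right) + 37603 = - 28 \left(\left(-6\right) 7 + 13\right) + 37603 = - 28 \left(-42 + 13\right) + 37603 = \left(-28\right) \left(-29\right) + 37603 = 812 + 37603 = 38415$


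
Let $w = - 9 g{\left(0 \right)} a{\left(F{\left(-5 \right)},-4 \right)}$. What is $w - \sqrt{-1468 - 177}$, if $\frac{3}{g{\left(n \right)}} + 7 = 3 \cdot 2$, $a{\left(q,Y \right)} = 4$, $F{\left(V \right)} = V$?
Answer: $108 - i \sqrt{1645} \approx 108.0 - 40.559 i$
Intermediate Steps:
$g{\left(n \right)} = -3$ ($g{\left(n \right)} = \frac{3}{-7 + 3 \cdot 2} = \frac{3}{-7 + 6} = \frac{3}{-1} = 3 \left(-1\right) = -3$)
$w = 108$ ($w = \left(-9\right) \left(-3\right) 4 = 27 \cdot 4 = 108$)
$w - \sqrt{-1468 - 177} = 108 - \sqrt{-1468 - 177} = 108 - \sqrt{-1645} = 108 - i \sqrt{1645}$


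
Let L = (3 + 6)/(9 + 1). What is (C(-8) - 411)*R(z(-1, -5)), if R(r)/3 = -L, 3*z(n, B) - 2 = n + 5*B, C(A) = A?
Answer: 11313/10 ≈ 1131.3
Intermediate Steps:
L = 9/10 ≈ 0.90000
z(n, B) = ⅔ + n/3 + 5*B/3 (z(n, B) = ⅔ + (n + 5*B)/3 = ⅔ + (n/3 + 5*B/3) = ⅔ + n/3 + 5*B/3)
R(r) = -27/10 (R(r) = 3*(-1*9/10) = 3*(-9/10) = -27/10)
(C(-8) - 411)*R(z(-1, -5)) = (-8 - 411)*(-27/10) = -419*(-27/10) = 11313/10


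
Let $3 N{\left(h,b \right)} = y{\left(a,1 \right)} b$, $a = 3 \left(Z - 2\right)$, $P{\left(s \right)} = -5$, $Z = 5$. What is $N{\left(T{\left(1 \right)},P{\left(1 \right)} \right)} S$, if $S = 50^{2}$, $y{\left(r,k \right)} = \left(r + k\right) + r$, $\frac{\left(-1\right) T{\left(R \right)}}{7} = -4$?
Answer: $- \frac{237500}{3} \approx -79167.0$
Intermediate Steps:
$T{\left(R \right)} = 28$ ($T{\left(R \right)} = \left(-7\right) \left(-4\right) = 28$)
$a = 9$ ($a = 3 \left(5 - 2\right) = 3 \cdot 3 = 9$)
$y{\left(r,k \right)} = k + 2 r$ ($y{\left(r,k \right)} = \left(k + r\right) + r = k + 2 r$)
$N{\left(h,b \right)} = \frac{19 b}{3}$ ($N{\left(h,b \right)} = \frac{\left(1 + 2 \cdot 9\right) b}{3} = \frac{\left(1 + 18\right) b}{3} = \frac{19 b}{3}$)
$S = 2500$
$N{\left(T{\left(1 \right)},P{\left(1 \right)} \right)} S = \frac{19}{3} \left(-5\right) 2500 = \left(- \frac{95}{3}\right) 2500 = - \frac{237500}{3}$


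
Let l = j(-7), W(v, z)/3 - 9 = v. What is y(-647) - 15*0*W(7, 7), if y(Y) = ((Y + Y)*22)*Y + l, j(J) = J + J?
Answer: 18418782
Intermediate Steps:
W(v, z) = 27 + 3*v
j(J) = 2*J
l = -14 (l = 2*(-7) = -14)
y(Y) = -14 + 44*Y² (y(Y) = ((Y + Y)*22)*Y - 14 = ((2*Y)*22)*Y - 14 = (44*Y)*Y - 14 = 44*Y² - 14 = -14 + 44*Y²)
y(-647) - 15*0*W(7, 7) = (-14 + 44*(-647)²) - 15*0*(27 + 3*7) = (-14 + 44*418609) - 0*(27 + 21) = (-14 + 18418796) - 0*48 = 18418782 - 1*0 = 18418782 + 0 = 18418782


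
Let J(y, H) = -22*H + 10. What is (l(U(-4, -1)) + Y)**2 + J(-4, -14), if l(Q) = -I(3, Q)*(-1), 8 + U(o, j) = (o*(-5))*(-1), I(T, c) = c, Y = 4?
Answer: 894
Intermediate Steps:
J(y, H) = 10 - 22*H
U(o, j) = -8 + 5*o (U(o, j) = -8 + (o*(-5))*(-1) = -8 - 5*o*(-1) = -8 + 5*o)
l(Q) = Q (l(Q) = -Q*(-1) = Q)
(l(U(-4, -1)) + Y)**2 + J(-4, -14) = ((-8 + 5*(-4)) + 4)**2 + (10 - 22*(-14)) = ((-8 - 20) + 4)**2 + (10 + 308) = (-28 + 4)**2 + 318 = (-24)**2 + 318 = 576 + 318 = 894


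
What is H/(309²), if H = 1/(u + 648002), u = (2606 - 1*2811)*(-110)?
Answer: 1/64024975512 ≈ 1.5619e-11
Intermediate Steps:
u = 22550 (u = (2606 - 2811)*(-110) = -205*(-110) = 22550)
H = 1/670552 (H = 1/(22550 + 648002) = 1/670552 ≈ 1.4913e-6)
H/(309²) = 1/(670552*(309²)) = (1/670552)/95481 = (1/670552)*(1/95481) = 1/64024975512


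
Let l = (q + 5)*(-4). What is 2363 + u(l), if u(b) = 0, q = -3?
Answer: 2363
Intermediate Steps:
l = -8 (l = (-3 + 5)*(-4) = 2*(-4) = -8)
2363 + u(l) = 2363 + 0 = 2363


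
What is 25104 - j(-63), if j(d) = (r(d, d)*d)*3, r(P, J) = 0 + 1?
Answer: 25293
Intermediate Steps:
r(P, J) = 1
j(d) = 3*d (j(d) = (1*d)*3 = d*3 = 3*d)
25104 - j(-63) = 25104 - 3*(-63) = 25104 - 1*(-189) = 25104 + 189 = 25293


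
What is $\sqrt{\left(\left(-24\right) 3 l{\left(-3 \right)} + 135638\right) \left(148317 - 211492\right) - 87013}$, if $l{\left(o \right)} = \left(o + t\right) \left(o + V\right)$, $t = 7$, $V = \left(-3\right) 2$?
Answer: $i \sqrt{8732767263} \approx 93449.0 i$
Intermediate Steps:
$V = -6$
$l{\left(o \right)} = \left(-6 + o\right) \left(7 + o\right)$ ($l{\left(o \right)} = \left(o + 7\right) \left(o - 6\right) = \left(7 + o\right) \left(-6 + o\right) = \left(-6 + o\right) \left(7 + o\right)$)
$\sqrt{\left(\left(-24\right) 3 l{\left(-3 \right)} + 135638\right) \left(148317 - 211492\right) - 87013} = \sqrt{\left(\left(-24\right) 3 \left(-42 - 3 + \left(-3\right)^{2}\right) + 135638\right) \left(148317 - 211492\right) - 87013} = \sqrt{\left(- 72 \left(-42 - 3 + 9\right) + 135638\right) \left(-63175\right) - 87013} = \sqrt{\left(\left(-72\right) \left(-36\right) + 135638\right) \left(-63175\right) - 87013} = \sqrt{\left(2592 + 135638\right) \left(-63175\right) - 87013} = \sqrt{138230 \left(-63175\right) - 87013} = \sqrt{-8732680250 - 87013} = \sqrt{-8732767263} = i \sqrt{8732767263}$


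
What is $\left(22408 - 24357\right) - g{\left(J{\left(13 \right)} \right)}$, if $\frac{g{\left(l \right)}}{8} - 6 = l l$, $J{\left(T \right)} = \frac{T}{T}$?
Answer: $-2005$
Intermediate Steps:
$J{\left(T \right)} = 1$
$g{\left(l \right)} = 48 + 8 l^{2}$ ($g{\left(l \right)} = 48 + 8 l l = 48 + 8 l^{2}$)
$\left(22408 - 24357\right) - g{\left(J{\left(13 \right)} \right)} = \left(22408 - 24357\right) - \left(48 + 8 \cdot 1^{2}\right) = \left(22408 - 24357\right) - \left(48 + 8 \cdot 1\right) = -1949 - \left(48 + 8\right) = -1949 - 56 = -2005$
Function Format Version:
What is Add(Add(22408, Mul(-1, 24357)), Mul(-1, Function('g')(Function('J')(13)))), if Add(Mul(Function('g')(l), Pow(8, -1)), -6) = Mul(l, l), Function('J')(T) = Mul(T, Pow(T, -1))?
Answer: -2005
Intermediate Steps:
Function('J')(T) = 1
Function('g')(l) = Add(48, Mul(8, Pow(l, 2))) (Function('g')(l) = Add(48, Mul(8, Mul(l, l))) = Add(48, Mul(8, Pow(l, 2))))
Add(Add(22408, Mul(-1, 24357)), Mul(-1, Function('g')(Function('J')(13)))) = Add(Add(22408, Mul(-1, 24357)), Mul(-1, Add(48, Mul(8, Pow(1, 2))))) = Add(Add(22408, -24357), Mul(-1, Add(48, Mul(8, 1)))) = Add(-1949, Mul(-1, Add(48, 8))) = Add(-1949, Mul(-1, 56)) = Add(-1949, -56) = -2005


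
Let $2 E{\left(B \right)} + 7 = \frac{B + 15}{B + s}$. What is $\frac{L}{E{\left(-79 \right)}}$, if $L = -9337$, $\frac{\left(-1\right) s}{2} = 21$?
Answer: $\frac{2259554}{783} \approx 2885.8$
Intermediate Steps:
$s = -42$ ($s = \left(-2\right) 21 = -42$)
$E{\left(B \right)} = - \frac{7}{2} + \frac{15 + B}{2 \left(-42 + B\right)}$ ($E{\left(B \right)} = - \frac{7}{2} + \frac{\left(B + 15\right) \frac{1}{B - 42}}{2} = - \frac{7}{2} + \frac{\left(15 + B\right) \frac{1}{-42 + B}}{2} = - \frac{7}{2} + \frac{\frac{1}{-42 + B} \left(15 + B\right)}{2} = - \frac{7}{2} + \frac{15 + B}{2 \left(-42 + B\right)}$)
$\frac{L}{E{\left(-79 \right)}} = - \frac{9337}{\frac{3}{2} \frac{1}{-42 - 79} \left(103 - -158\right)} = - \frac{9337}{\frac{3}{2} \frac{1}{-121} \left(103 + 158\right)} = - \frac{9337}{\frac{3}{2} \left(- \frac{1}{121}\right) 261} = - \frac{9337}{- \frac{783}{242}} = \left(-9337\right) \left(- \frac{242}{783}\right) = \frac{2259554}{783}$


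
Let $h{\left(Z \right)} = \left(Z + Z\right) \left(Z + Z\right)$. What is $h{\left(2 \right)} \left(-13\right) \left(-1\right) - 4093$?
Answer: $-3885$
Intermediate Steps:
$h{\left(Z \right)} = 4 Z^{2}$ ($h{\left(Z \right)} = 2 Z 2 Z = 4 Z^{2}$)
$h{\left(2 \right)} \left(-13\right) \left(-1\right) - 4093 = 4 \cdot 2^{2} \left(-13\right) \left(-1\right) - 4093 = 4 \cdot 4 \left(-13\right) \left(-1\right) - 4093 = 16 \left(-13\right) \left(-1\right) - 4093 = \left(-208\right) \left(-1\right) - 4093 = 208 - 4093 = -3885$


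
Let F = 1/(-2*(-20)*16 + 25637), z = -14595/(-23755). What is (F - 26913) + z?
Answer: -3359796765337/124842027 ≈ -26912.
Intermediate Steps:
z = 2919/4751 (z = -14595*(-1/23755) = 2919/4751 ≈ 0.61440)
F = 1/26277 (F = 1/(40*16 + 25637) = 1/(640 + 25637) = 1/26277 ≈ 3.8056e-5)
(F - 26913) + z = (1/26277 - 26913) + 2919/4751 = -707192900/26277 + 2919/4751 = -3359796765337/124842027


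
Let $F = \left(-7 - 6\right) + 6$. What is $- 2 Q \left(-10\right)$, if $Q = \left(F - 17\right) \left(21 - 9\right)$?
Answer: $-5760$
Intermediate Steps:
$F = -7$ ($F = -13 + 6 = -7$)
$Q = -288$ ($Q = \left(-7 - 17\right) \left(21 - 9\right) = \left(-24\right) 12 = -288$)
$- 2 Q \left(-10\right) = \left(-2\right) \left(-288\right) \left(-10\right) = 576 \left(-10\right) = -5760$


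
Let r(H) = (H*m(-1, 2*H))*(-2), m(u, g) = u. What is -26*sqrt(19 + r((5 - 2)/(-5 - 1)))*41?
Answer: -3198*sqrt(2) ≈ -4522.7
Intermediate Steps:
r(H) = 2*H (r(H) = (H*(-1))*(-2) = -H*(-2) = 2*H)
-26*sqrt(19 + r((5 - 2)/(-5 - 1)))*41 = -26*sqrt(19 + 2*((5 - 2)/(-5 - 1)))*41 = -26*sqrt(19 + 2*(3/(-6)))*41 = -26*sqrt(19 + 2*(3*(-1/6)))*41 = -26*sqrt(19 + 2*(-1/2))*41 = -26*sqrt(19 - 1)*41 = -78*sqrt(2)*41 = -3198*sqrt(2)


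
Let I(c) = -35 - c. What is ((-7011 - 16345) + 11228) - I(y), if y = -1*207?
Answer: -12300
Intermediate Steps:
y = -207
((-7011 - 16345) + 11228) - I(y) = ((-7011 - 16345) + 11228) - (-35 - 1*(-207)) = (-23356 + 11228) - (-35 + 207) = -12128 - 1*172 = -12128 - 172 = -12300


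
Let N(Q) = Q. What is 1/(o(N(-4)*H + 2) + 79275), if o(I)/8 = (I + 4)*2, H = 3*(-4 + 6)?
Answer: 1/78987 ≈ 1.2660e-5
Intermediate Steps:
H = 6 (H = 3*2 = 6)
o(I) = 64 + 16*I (o(I) = 8*((I + 4)*2) = 8*((4 + I)*2) = 8*(8 + 2*I) = 64 + 16*I)
1/(o(N(-4)*H + 2) + 79275) = 1/((64 + 16*(-4*6 + 2)) + 79275) = 1/((64 + 16*(-24 + 2)) + 79275) = 1/((64 + 16*(-22)) + 79275) = 1/((64 - 352) + 79275) = 1/(-288 + 79275) = 1/78987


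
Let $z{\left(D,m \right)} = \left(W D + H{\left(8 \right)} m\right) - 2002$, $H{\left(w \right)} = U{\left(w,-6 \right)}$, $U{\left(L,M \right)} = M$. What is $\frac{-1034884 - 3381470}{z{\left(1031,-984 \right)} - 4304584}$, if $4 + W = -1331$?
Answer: $\frac{4416354}{5677067} \approx 0.77793$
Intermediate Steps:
$W = -1335$ ($W = -4 - 1331 = -1335$)
$H{\left(w \right)} = -6$
$z{\left(D,m \right)} = -2002 - 1335 D - 6 m$ ($z{\left(D,m \right)} = \left(- 1335 D - 6 m\right) - 2002 = -2002 - 1335 D - 6 m$)
$\frac{-1034884 - 3381470}{z{\left(1031,-984 \right)} - 4304584} = \frac{-1034884 - 3381470}{\left(-2002 - 1376385 - -5904\right) - 4304584} = - \frac{4416354}{\left(-2002 - 1376385 + 5904\right) - 4304584} = - \frac{4416354}{-1372483 - 4304584} = - \frac{4416354}{-5677067} = \left(-4416354\right) \left(- \frac{1}{5677067}\right) = \frac{4416354}{5677067}$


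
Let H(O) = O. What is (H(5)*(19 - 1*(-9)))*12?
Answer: 1680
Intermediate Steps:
(H(5)*(19 - 1*(-9)))*12 = (5*(19 - 1*(-9)))*12 = (5*(19 + 9))*12 = (5*28)*12 = 140*12 = 1680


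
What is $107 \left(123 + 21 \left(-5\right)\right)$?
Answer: $1926$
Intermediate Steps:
$107 \left(123 + 21 \left(-5\right)\right) = 107 \left(123 - 105\right) = 107 \cdot 18 = 1926$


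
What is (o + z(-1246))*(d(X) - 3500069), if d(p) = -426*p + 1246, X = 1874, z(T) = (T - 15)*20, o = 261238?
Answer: -1014204040646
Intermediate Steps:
z(T) = -300 + 20*T (z(T) = (-15 + T)*20 = -300 + 20*T)
d(p) = 1246 - 426*p
(o + z(-1246))*(d(X) - 3500069) = (261238 + (-300 + 20*(-1246)))*((1246 - 426*1874) - 3500069) = (261238 + (-300 - 24920))*((1246 - 798324) - 3500069) = (261238 - 25220)*(-797078 - 3500069) = 236018*(-4297147) = -1014204040646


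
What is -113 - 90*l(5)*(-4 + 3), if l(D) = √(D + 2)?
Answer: -113 + 90*√7 ≈ 125.12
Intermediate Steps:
l(D) = √(2 + D)
-113 - 90*l(5)*(-4 + 3) = -113 - 90*√(2 + 5)*(-4 + 3) = -113 - 90*√7*(-1) = -113 - (-90)*√7 = -113 + 90*√7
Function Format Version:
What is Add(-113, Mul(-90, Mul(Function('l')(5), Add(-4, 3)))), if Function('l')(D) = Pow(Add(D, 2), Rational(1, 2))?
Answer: Add(-113, Mul(90, Pow(7, Rational(1, 2)))) ≈ 125.12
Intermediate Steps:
Function('l')(D) = Pow(Add(2, D), Rational(1, 2))
Add(-113, Mul(-90, Mul(Function('l')(5), Add(-4, 3)))) = Add(-113, Mul(-90, Mul(Pow(Add(2, 5), Rational(1, 2)), Add(-4, 3)))) = Add(-113, Mul(-90, Mul(Pow(7, Rational(1, 2)), -1))) = Add(-113, Mul(-90, Mul(-1, Pow(7, Rational(1, 2))))) = Add(-113, Mul(90, Pow(7, Rational(1, 2))))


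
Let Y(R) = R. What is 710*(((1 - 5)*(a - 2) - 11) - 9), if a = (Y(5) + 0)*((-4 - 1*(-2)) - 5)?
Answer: 90880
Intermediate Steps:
a = -35 (a = (5 + 0)*((-4 - 1*(-2)) - 5) = 5*((-4 + 2) - 5) = 5*(-2 - 5) = 5*(-7) = -35)
710*(((1 - 5)*(a - 2) - 11) - 9) = 710*(((1 - 5)*(-35 - 2) - 11) - 9) = 710*((-4*(-37) - 11) - 9) = 710*((148 - 11) - 9) = 710*(137 - 9) = 710*128 = 90880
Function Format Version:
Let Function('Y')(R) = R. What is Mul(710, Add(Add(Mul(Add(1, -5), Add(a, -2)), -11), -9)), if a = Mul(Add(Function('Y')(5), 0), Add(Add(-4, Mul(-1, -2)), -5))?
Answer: 90880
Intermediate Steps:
a = -35 (a = Mul(Add(5, 0), Add(Add(-4, Mul(-1, -2)), -5)) = Mul(5, Add(Add(-4, 2), -5)) = Mul(5, Add(-2, -5)) = Mul(5, -7) = -35)
Mul(710, Add(Add(Mul(Add(1, -5), Add(a, -2)), -11), -9)) = Mul(710, Add(Add(Mul(Add(1, -5), Add(-35, -2)), -11), -9)) = Mul(710, Add(Add(Mul(-4, -37), -11), -9)) = Mul(710, Add(Add(148, -11), -9)) = Mul(710, Add(137, -9)) = Mul(710, 128) = 90880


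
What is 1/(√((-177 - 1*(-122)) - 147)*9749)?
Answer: -I*√202/1969298 ≈ -7.2171e-6*I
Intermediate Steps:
1/(√((-177 - 1*(-122)) - 147)*9749) = 1/(√((-177 + 122) - 147)*9749) = 1/(√(-55 - 147)*9749) = 1/(√(-202)*9749) = 1/((I*√202)*9749) = 1/(9749*I*√202) = -I*√202/1969298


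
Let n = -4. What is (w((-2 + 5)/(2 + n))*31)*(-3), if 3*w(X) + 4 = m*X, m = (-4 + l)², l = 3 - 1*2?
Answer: 1085/2 ≈ 542.50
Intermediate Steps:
l = 1 (l = 3 - 2 = 1)
m = 9 (m = (-4 + 1)² = (-3)² = 9)
w(X) = -4/3 + 3*X (w(X) = -4/3 + (9*X)/3 = -4/3 + 3*X)
(w((-2 + 5)/(2 + n))*31)*(-3) = ((-4/3 + 3*((-2 + 5)/(2 - 4)))*31)*(-3) = ((-4/3 + 3*(3/(-2)))*31)*(-3) = ((-4/3 + 3*(3*(-½)))*31)*(-3) = ((-4/3 + 3*(-3/2))*31)*(-3) = ((-4/3 - 9/2)*31)*(-3) = -35/6*31*(-3) = -1085/6*(-3) = 1085/2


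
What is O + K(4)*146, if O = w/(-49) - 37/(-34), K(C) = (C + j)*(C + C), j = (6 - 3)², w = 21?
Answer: 3613949/238 ≈ 15185.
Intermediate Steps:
j = 9 (j = 3² = 9)
K(C) = 2*C*(9 + C) (K(C) = (C + 9)*(C + C) = (9 + C)*(2*C) = 2*C*(9 + C))
O = 157/238 (O = 21/(-49) - 37/(-34) = 21*(-1/49) - 37*(-1/34) = -3/7 + 37/34 = 157/238 ≈ 0.65966)
O + K(4)*146 = 157/238 + (2*4*(9 + 4))*146 = 157/238 + (2*4*13)*146 = 157/238 + 104*146 = 157/238 + 15184 = 3613949/238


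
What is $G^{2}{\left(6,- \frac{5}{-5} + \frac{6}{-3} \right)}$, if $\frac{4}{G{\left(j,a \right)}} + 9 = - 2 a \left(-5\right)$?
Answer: $\frac{16}{361} \approx 0.044321$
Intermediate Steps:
$G{\left(j,a \right)} = \frac{4}{-9 + 10 a}$ ($G{\left(j,a \right)} = \frac{4}{-9 + - 2 a \left(-5\right)} = \frac{4}{-9 + 10 a}$)
$G^{2}{\left(6,- \frac{5}{-5} + \frac{6}{-3} \right)} = \left(\frac{4}{-9 + 10 \left(- \frac{5}{-5} + \frac{6}{-3}\right)}\right)^{2} = \left(\frac{4}{-9 + 10 \left(\left(-5\right) \left(- \frac{1}{5}\right) + 6 \left(- \frac{1}{3}\right)\right)}\right)^{2} = \left(\frac{4}{-9 + 10 \left(1 - 2\right)}\right)^{2} = \left(\frac{4}{-9 + 10 \left(-1\right)}\right)^{2} = \left(\frac{4}{-9 - 10}\right)^{2} = \left(\frac{4}{-19}\right)^{2} = \left(4 \left(- \frac{1}{19}\right)\right)^{2} = \left(- \frac{4}{19}\right)^{2} = \frac{16}{361}$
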